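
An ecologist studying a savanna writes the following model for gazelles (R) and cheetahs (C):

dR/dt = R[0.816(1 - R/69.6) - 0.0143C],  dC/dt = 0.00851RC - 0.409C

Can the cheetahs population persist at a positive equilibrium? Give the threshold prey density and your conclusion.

The predator equation gives dC/dt > 0 only when R > 0.409/0.00851 = 48.1.
Without the predator, R → K = 69.6. Since 69.6 > 48.1, the predator can invade and persist.

Threshold R = 48.1; K > 48.1, so yes, the predator persists.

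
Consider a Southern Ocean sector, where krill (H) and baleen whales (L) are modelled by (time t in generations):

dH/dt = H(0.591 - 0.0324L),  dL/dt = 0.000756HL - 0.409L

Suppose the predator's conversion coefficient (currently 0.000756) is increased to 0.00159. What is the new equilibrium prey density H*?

At the interior fixed point, setting dL/dt = 0 with L > 0 fixes H* = (predator death rate)/(HL coefficient) — independent of the other coefficients.
With the change, H* = 0.409/0.00159 = 257; it falls from 541.

H* ≈ 257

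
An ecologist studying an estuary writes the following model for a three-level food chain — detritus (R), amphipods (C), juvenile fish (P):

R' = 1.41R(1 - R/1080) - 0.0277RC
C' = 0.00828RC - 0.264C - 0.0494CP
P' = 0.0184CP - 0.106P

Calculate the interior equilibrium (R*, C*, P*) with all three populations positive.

R* ≈ 958, C* ≈ 5.76, P* ≈ 155

From dP/dt = 0: 0.0184C* = 0.106, so C* = 5.76.
From dR/dt = 0: 1.41(1 - R*/1080) = 0.0277·5.76, giving R* = 1080·(1 - 0.113) = 958.
From dC/dt = 0: 0.00828·958 - 0.264 = 0.0494P*, so P* = 7.67/0.0494 = 155.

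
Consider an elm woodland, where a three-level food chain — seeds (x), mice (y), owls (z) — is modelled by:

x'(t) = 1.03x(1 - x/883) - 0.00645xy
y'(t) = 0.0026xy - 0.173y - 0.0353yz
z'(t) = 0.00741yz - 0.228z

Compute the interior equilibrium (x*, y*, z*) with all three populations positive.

x* ≈ 713, y* ≈ 30.8, z* ≈ 47.6

From dz/dt = 0: 0.00741y* = 0.228, so y* = 30.8.
From dx/dt = 0: 1.03(1 - x*/883) = 0.00645·30.8, giving x* = 883·(1 - 0.193) = 713.
From dy/dt = 0: 0.0026·713 - 0.173 = 0.0353z*, so z* = 1.68/0.0353 = 47.6.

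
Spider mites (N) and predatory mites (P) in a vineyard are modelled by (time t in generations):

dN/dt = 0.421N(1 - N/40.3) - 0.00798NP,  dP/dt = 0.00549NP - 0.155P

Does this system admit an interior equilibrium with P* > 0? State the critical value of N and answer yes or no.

The predator equation gives dP/dt > 0 only when N > 0.155/0.00549 = 28.2.
Without the predator, N → K = 40.3. Since 40.3 > 28.2, the predator can invade and persist.

Threshold N = 28.2; K > 28.2, so yes, the predator persists.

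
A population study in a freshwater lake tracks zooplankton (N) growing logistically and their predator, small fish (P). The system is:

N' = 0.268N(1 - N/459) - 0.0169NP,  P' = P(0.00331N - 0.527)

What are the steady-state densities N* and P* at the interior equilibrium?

N* ≈ 159, P* ≈ 10.4

From dP/dt = 0 with P > 0: 0.00331N* = 0.527, so N* = 159.
Substitute into dN/dt = 0: 0.268(1 - 159/459) = 0.0169P*.
The bracket is 0.653, giving P* = 0.175/0.0169 = 10.4.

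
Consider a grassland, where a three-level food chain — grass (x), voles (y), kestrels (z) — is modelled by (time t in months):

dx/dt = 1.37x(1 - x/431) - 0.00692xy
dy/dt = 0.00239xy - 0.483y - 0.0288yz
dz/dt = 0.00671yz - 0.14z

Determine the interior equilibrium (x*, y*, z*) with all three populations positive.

x* ≈ 386, y* ≈ 20.9, z* ≈ 15.2

From dz/dt = 0: 0.00671y* = 0.14, so y* = 20.9.
From dx/dt = 0: 1.37(1 - x*/431) = 0.00692·20.9, giving x* = 431·(1 - 0.105) = 386.
From dy/dt = 0: 0.00239·386 - 0.483 = 0.0288z*, so z* = 0.439/0.0288 = 15.2.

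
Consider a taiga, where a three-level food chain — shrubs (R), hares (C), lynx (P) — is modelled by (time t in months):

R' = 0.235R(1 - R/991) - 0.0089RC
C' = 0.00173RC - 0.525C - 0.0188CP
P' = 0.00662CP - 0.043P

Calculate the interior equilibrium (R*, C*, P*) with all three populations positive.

R* ≈ 747, C* ≈ 6.5, P* ≈ 40.8

From dP/dt = 0: 0.00662C* = 0.043, so C* = 6.5.
From dR/dt = 0: 0.235(1 - R*/991) = 0.0089·6.5, giving R* = 991·(1 - 0.246) = 747.
From dC/dt = 0: 0.00173·747 - 0.525 = 0.0188P*, so P* = 0.768/0.0188 = 40.8.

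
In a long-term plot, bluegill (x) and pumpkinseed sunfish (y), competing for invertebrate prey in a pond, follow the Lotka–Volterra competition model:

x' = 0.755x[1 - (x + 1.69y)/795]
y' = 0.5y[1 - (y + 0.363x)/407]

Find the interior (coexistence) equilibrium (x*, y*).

Setting both brackets to zero gives the nullclines x + 1.69y = 795 and 0.363x + y = 407.
Substituting y = 407 - 0.363x into the first: x(1 - 1.69·0.363) = 795 - 1.69·407.
So x* = 107/0.387 = 277, and then y* = 407 - 0.363·277 = 306.

x* ≈ 277, y* ≈ 306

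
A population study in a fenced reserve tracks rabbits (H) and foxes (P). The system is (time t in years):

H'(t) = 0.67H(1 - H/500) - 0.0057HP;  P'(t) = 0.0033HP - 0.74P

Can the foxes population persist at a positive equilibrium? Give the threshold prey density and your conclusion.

The predator equation gives dP/dt > 0 only when H > 0.74/0.0033 = 224.
Without the predator, H → K = 500. Since 500 > 224, the predator can invade and persist.

Threshold H = 224; K > 224, so yes, the predator persists.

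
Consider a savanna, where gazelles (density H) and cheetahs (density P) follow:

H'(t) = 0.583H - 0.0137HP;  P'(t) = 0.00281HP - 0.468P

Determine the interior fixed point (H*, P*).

H* ≈ 167, P* ≈ 42.6

Set dP/dt = 0 with P > 0: 0.00281H - 0.468 = 0, so H* = 0.468/0.00281 = 167.
Set dH/dt = 0 with H > 0: 0.583 - 0.0137P = 0, so P* = 0.583/0.0137 = 42.6.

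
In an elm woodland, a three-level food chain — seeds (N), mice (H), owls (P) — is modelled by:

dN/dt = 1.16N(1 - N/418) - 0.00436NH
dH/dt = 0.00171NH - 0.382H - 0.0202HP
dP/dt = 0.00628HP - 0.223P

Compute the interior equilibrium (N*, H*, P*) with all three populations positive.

From dP/dt = 0: 0.00628H* = 0.223, so H* = 35.5.
From dN/dt = 0: 1.16(1 - N*/418) = 0.00436·35.5, giving N* = 418·(1 - 0.133) = 362.
From dH/dt = 0: 0.00171·362 - 0.382 = 0.0202P*, so P* = 0.237/0.0202 = 11.8.

N* ≈ 362, H* ≈ 35.5, P* ≈ 11.8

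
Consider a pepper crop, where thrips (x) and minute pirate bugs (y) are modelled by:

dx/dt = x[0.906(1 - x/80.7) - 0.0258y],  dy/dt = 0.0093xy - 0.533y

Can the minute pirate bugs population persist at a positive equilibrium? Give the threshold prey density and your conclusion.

The predator equation gives dy/dt > 0 only when x > 0.533/0.0093 = 57.3.
Without the predator, x → K = 80.7. Since 80.7 > 57.3, the predator can invade and persist.

Threshold x = 57.3; K > 57.3, so yes, the predator persists.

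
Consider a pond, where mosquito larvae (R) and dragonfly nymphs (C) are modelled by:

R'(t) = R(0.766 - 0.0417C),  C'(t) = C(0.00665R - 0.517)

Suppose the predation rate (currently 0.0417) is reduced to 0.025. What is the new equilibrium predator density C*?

C* ≈ 30.6

At the interior fixed point, setting dR/dt = 0 with R > 0 fixes C* = (prey growth rate)/(RC coefficient) — independent of the other coefficients.
With the change, C* = 0.766/0.025 = 30.6; it rises from 18.4.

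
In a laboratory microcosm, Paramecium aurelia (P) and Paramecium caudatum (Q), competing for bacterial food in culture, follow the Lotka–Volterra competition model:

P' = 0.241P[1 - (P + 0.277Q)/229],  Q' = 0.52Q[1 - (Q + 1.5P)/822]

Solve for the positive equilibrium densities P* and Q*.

P* ≈ 2.23, Q* ≈ 819

Setting both brackets to zero gives the nullclines P + 0.277Q = 229 and 1.5P + Q = 822.
Substituting Q = 822 - 1.5P into the first: P(1 - 0.277·1.5) = 229 - 0.277·822.
So P* = 1.31/0.585 = 2.23, and then Q* = 822 - 1.5·2.23 = 819.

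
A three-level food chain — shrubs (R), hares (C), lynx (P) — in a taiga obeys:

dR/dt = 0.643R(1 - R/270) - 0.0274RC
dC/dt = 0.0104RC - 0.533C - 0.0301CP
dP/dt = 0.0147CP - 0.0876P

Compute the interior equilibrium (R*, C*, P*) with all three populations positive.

R* ≈ 201, C* ≈ 5.96, P* ≈ 51.9

From dP/dt = 0: 0.0147C* = 0.0876, so C* = 5.96.
From dR/dt = 0: 0.643(1 - R*/270) = 0.0274·5.96, giving R* = 270·(1 - 0.254) = 201.
From dC/dt = 0: 0.0104·201 - 0.533 = 0.0301P*, so P* = 1.56/0.0301 = 51.9.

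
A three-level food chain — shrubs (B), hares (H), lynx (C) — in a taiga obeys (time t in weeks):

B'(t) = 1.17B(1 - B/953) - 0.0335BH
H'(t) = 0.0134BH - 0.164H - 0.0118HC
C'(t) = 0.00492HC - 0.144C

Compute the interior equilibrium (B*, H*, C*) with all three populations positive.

B* ≈ 154, H* ≈ 29.3, C* ≈ 161

From dC/dt = 0: 0.00492H* = 0.144, so H* = 29.3.
From dB/dt = 0: 1.17(1 - B*/953) = 0.0335·29.3, giving B* = 953·(1 - 0.838) = 154.
From dH/dt = 0: 0.0134·154 - 0.164 = 0.0118C*, so C* = 1.9/0.0118 = 161.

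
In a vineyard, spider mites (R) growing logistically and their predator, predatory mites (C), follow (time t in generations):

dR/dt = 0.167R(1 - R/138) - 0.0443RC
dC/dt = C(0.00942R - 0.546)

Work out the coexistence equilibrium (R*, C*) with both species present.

From dC/dt = 0 with C > 0: 0.00942R* = 0.546, so R* = 58.
Substitute into dR/dt = 0: 0.167(1 - 58/138) = 0.0443C*.
The bracket is 0.58, giving C* = 0.0969/0.0443 = 2.19.

R* ≈ 58, C* ≈ 2.19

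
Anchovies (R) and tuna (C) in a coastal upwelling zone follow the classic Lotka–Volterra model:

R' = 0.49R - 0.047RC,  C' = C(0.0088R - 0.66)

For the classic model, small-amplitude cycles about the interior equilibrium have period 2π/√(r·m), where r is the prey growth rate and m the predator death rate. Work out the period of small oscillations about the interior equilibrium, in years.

T ≈ 11 years

Here r = 0.49 and m = 0.66, so r·m = 0.323.
ω = √0.323 = 0.569 per year, hence T = 2π/ω ≈ 11 years.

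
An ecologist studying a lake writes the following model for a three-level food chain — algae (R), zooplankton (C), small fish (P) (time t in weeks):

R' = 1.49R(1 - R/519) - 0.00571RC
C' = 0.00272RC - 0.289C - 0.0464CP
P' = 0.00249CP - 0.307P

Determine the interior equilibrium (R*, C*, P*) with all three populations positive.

From dP/dt = 0: 0.00249C* = 0.307, so C* = 123.
From dR/dt = 0: 1.49(1 - R*/519) = 0.00571·123, giving R* = 519·(1 - 0.472) = 274.
From dC/dt = 0: 0.00272·274 - 0.289 = 0.0464P*, so P* = 0.456/0.0464 = 9.82.

R* ≈ 274, C* ≈ 123, P* ≈ 9.82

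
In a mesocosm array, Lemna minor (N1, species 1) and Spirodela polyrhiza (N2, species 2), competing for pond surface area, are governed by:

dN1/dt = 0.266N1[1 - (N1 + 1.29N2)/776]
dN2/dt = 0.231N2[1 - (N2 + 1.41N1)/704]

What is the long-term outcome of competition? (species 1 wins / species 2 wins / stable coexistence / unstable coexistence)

Compare the nullcline intercepts: K1/α12 = 776/1.29 = 602 < K2 = 704; K2/α21 = 704/1.41 = 499 < K1 = 776.
Since both are reversed, neither can invade when rare; the interior point is a saddle.

unstable coexistence (outcome depends on initial conditions)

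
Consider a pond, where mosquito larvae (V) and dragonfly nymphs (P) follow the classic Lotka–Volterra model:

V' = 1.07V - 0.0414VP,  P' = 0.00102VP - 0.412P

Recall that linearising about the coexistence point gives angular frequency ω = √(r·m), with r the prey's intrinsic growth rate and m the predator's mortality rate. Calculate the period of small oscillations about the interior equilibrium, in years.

Here r = 1.07 and m = 0.412, so r·m = 0.441.
ω = √0.441 = 0.664 per year, hence T = 2π/ω ≈ 9.46 years.

T ≈ 9.46 years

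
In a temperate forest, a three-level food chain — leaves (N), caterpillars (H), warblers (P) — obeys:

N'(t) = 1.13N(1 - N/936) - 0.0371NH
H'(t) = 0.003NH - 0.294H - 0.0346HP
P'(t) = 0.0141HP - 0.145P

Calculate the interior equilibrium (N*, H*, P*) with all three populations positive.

From dP/dt = 0: 0.0141H* = 0.145, so H* = 10.3.
From dN/dt = 0: 1.13(1 - N*/936) = 0.0371·10.3, giving N* = 936·(1 - 0.338) = 620.
From dH/dt = 0: 0.003·620 - 0.294 = 0.0346P*, so P* = 1.57/0.0346 = 45.3.

N* ≈ 620, H* ≈ 10.3, P* ≈ 45.3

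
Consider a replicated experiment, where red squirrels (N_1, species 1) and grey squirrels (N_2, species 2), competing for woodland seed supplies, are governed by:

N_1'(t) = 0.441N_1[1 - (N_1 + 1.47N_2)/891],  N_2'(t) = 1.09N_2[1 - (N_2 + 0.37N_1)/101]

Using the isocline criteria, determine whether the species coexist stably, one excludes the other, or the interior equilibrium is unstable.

Compare the nullcline intercepts: K1/α12 = 891/1.47 = 606 > K2 = 101; K2/α21 = 101/0.37 = 273 < K1 = 891.
Since the inequalities point opposite ways, species 1 can invade but species 2 cannot.

species 1 excludes species 2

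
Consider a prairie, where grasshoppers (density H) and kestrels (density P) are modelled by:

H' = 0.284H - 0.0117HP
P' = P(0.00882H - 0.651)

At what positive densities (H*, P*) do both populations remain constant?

Set dP/dt = 0 with P > 0: 0.00882H - 0.651 = 0, so H* = 0.651/0.00882 = 73.8.
Set dH/dt = 0 with H > 0: 0.284 - 0.0117P = 0, so P* = 0.284/0.0117 = 24.3.

H* ≈ 73.8, P* ≈ 24.3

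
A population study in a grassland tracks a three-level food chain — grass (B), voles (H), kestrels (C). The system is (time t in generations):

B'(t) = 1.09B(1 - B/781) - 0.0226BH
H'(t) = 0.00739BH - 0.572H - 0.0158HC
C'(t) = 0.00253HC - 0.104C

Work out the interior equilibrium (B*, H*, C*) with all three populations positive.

From dC/dt = 0: 0.00253H* = 0.104, so H* = 41.1.
From dB/dt = 0: 1.09(1 - B*/781) = 0.0226·41.1, giving B* = 781·(1 - 0.852) = 115.
From dH/dt = 0: 0.00739·115 - 0.572 = 0.0158C*, so C* = 0.28/0.0158 = 17.7.

B* ≈ 115, H* ≈ 41.1, C* ≈ 17.7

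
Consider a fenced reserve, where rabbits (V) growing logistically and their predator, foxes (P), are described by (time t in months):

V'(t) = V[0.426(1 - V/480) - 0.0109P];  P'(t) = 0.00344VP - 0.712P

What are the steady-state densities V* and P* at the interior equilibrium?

V* ≈ 207, P* ≈ 22.2

From dP/dt = 0 with P > 0: 0.00344V* = 0.712, so V* = 207.
Substitute into dV/dt = 0: 0.426(1 - 207/480) = 0.0109P*.
The bracket is 0.569, giving P* = 0.242/0.0109 = 22.2.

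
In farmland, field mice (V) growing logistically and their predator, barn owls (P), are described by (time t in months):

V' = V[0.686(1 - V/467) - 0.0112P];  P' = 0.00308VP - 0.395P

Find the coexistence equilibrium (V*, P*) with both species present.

V* ≈ 128, P* ≈ 44.4

From dP/dt = 0 with P > 0: 0.00308V* = 0.395, so V* = 128.
Substitute into dV/dt = 0: 0.686(1 - 128/467) = 0.0112P*.
The bracket is 0.725, giving P* = 0.498/0.0112 = 44.4.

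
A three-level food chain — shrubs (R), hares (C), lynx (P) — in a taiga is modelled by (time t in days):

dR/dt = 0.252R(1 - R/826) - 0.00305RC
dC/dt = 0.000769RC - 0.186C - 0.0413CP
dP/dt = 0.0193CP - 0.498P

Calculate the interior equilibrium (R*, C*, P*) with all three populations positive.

From dP/dt = 0: 0.0193C* = 0.498, so C* = 25.8.
From dR/dt = 0: 0.252(1 - R*/826) = 0.00305·25.8, giving R* = 826·(1 - 0.312) = 568.
From dC/dt = 0: 0.000769·568 - 0.186 = 0.0413P*, so P* = 0.251/0.0413 = 6.07.

R* ≈ 568, C* ≈ 25.8, P* ≈ 6.07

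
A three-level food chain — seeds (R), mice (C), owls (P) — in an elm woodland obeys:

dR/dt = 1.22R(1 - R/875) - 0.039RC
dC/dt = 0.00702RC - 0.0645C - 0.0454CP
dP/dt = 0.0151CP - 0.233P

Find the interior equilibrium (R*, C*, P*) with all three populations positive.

R* ≈ 443, C* ≈ 15.4, P* ≈ 67.1

From dP/dt = 0: 0.0151C* = 0.233, so C* = 15.4.
From dR/dt = 0: 1.22(1 - R*/875) = 0.039·15.4, giving R* = 875·(1 - 0.493) = 443.
From dC/dt = 0: 0.00702·443 - 0.0645 = 0.0454P*, so P* = 3.05/0.0454 = 67.1.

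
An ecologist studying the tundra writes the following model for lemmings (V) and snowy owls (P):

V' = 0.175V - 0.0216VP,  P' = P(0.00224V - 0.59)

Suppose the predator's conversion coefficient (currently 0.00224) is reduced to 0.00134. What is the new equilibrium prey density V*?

V* ≈ 440

At the interior fixed point, setting dP/dt = 0 with P > 0 fixes V* = (predator death rate)/(VP coefficient) — independent of the other coefficients.
With the change, V* = 0.59/0.00134 = 440; it rises from 263.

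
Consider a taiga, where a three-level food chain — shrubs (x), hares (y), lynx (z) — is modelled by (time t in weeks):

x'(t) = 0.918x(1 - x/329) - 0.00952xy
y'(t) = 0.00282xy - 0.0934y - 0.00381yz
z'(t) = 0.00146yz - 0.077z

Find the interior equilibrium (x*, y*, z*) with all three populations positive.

x* ≈ 149, y* ≈ 52.7, z* ≈ 85.8

From dz/dt = 0: 0.00146y* = 0.077, so y* = 52.7.
From dx/dt = 0: 0.918(1 - x*/329) = 0.00952·52.7, giving x* = 329·(1 - 0.547) = 149.
From dy/dt = 0: 0.00282·149 - 0.0934 = 0.00381z*, so z* = 0.327/0.00381 = 85.8.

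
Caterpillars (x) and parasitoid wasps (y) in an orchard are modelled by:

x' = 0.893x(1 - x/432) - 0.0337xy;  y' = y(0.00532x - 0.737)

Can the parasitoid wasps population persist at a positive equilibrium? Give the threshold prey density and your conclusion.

The predator equation gives dy/dt > 0 only when x > 0.737/0.00532 = 139.
Without the predator, x → K = 432. Since 432 > 139, the predator can invade and persist.

Threshold x = 139; K > 139, so yes, the predator persists.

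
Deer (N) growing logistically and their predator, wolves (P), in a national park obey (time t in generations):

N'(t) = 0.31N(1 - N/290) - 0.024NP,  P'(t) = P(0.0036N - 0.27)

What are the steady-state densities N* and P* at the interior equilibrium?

From dP/dt = 0 with P > 0: 0.0036N* = 0.27, so N* = 75.
Substitute into dN/dt = 0: 0.31(1 - 75/290) = 0.024P*.
The bracket is 0.741, giving P* = 0.23/0.024 = 9.58.

N* ≈ 75, P* ≈ 9.58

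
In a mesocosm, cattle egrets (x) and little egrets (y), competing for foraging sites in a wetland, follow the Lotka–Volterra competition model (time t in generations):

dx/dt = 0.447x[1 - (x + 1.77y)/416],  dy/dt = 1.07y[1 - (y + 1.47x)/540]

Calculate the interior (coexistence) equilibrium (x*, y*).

Setting both brackets to zero gives the nullclines x + 1.77y = 416 and 1.47x + y = 540.
Substituting y = 540 - 1.47x into the first: x(1 - 1.77·1.47) = 416 - 1.77·540.
So x* = -540/-1.6 = 337, and then y* = 540 - 1.47·337 = 44.6.

x* ≈ 337, y* ≈ 44.6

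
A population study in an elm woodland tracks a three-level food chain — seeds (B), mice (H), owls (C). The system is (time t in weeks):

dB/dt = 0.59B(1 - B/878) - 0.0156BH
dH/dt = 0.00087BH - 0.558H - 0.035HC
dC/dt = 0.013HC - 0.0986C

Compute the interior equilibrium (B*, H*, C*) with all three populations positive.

From dC/dt = 0: 0.013H* = 0.0986, so H* = 7.58.
From dB/dt = 0: 0.59(1 - B*/878) = 0.0156·7.58, giving B* = 878·(1 - 0.201) = 702.
From dH/dt = 0: 0.00087·702 - 0.558 = 0.035C*, so C* = 0.0527/0.035 = 1.5.

B* ≈ 702, H* ≈ 7.58, C* ≈ 1.5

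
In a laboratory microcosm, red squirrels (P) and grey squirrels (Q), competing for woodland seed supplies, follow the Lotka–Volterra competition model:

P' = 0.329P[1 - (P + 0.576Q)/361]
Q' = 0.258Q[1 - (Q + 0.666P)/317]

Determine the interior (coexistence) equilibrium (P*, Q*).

Setting both brackets to zero gives the nullclines P + 0.576Q = 361 and 0.666P + Q = 317.
Substituting Q = 317 - 0.666P into the first: P(1 - 0.576·0.666) = 361 - 0.576·317.
So P* = 178/0.616 = 289, and then Q* = 317 - 0.666·289 = 124.

P* ≈ 289, Q* ≈ 124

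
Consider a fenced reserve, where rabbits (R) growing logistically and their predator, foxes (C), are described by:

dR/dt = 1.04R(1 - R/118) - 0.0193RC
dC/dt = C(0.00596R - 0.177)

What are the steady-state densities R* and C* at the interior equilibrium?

From dC/dt = 0 with C > 0: 0.00596R* = 0.177, so R* = 29.7.
Substitute into dR/dt = 0: 1.04(1 - 29.7/118) = 0.0193C*.
The bracket is 0.748, giving C* = 0.778/0.0193 = 40.3.

R* ≈ 29.7, C* ≈ 40.3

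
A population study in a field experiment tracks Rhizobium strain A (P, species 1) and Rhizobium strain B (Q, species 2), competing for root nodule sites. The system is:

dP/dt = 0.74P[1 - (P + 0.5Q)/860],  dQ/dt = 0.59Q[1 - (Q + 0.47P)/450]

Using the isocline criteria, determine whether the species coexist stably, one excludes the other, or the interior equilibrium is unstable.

stable coexistence

Compare the nullcline intercepts: K1/α12 = 860/0.5 = 1720 > K2 = 450; K2/α21 = 450/0.47 = 957 > K1 = 860.
Since both inequalities hold, each species can invade when rare, so the interior equilibrium is stable.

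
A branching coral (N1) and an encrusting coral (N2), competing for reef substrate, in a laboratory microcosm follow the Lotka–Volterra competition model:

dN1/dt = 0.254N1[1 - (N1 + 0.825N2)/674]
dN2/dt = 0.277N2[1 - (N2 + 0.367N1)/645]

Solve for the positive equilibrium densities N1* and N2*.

Setting both brackets to zero gives the nullclines N1 + 0.825N2 = 674 and 0.367N1 + N2 = 645.
Substituting N2 = 645 - 0.367N1 into the first: N1(1 - 0.825·0.367) = 674 - 0.825·645.
So N1* = 142/0.697 = 203, and then N2* = 645 - 0.367·203 = 570.

N1* ≈ 203, N2* ≈ 570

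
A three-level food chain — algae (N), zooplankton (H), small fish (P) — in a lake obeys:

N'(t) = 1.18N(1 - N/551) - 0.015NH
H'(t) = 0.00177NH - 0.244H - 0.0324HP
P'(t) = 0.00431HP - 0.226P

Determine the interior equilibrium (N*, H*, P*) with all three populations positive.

From dP/dt = 0: 0.00431H* = 0.226, so H* = 52.4.
From dN/dt = 0: 1.18(1 - N*/551) = 0.015·52.4, giving N* = 551·(1 - 0.667) = 184.
From dH/dt = 0: 0.00177·184 - 0.244 = 0.0324P*, so P* = 0.0812/0.0324 = 2.51.

N* ≈ 184, H* ≈ 52.4, P* ≈ 2.51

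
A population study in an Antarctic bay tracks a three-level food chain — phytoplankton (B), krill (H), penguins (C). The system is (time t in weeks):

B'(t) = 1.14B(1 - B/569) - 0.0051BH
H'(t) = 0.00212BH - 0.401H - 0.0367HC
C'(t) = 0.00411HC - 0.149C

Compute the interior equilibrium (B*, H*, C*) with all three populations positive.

From dC/dt = 0: 0.00411H* = 0.149, so H* = 36.3.
From dB/dt = 0: 1.14(1 - B*/569) = 0.0051·36.3, giving B* = 569·(1 - 0.162) = 477.
From dH/dt = 0: 0.00212·477 - 0.401 = 0.0367C*, so C* = 0.61/0.0367 = 16.6.

B* ≈ 477, H* ≈ 36.3, C* ≈ 16.6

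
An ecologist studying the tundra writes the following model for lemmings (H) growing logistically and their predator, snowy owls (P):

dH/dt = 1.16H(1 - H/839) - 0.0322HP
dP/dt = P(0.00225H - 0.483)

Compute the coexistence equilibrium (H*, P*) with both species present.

H* ≈ 215, P* ≈ 26.8

From dP/dt = 0 with P > 0: 0.00225H* = 0.483, so H* = 215.
Substitute into dH/dt = 0: 1.16(1 - 215/839) = 0.0322P*.
The bracket is 0.744, giving P* = 0.863/0.0322 = 26.8.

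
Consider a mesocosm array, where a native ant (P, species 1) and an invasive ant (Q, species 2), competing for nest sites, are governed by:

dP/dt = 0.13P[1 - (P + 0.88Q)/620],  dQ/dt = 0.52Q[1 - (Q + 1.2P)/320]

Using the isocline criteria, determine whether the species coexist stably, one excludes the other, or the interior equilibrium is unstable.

species 1 excludes species 2

Compare the nullcline intercepts: K1/α12 = 620/0.88 = 705 > K2 = 320; K2/α21 = 320/1.2 = 267 < K1 = 620.
Since the inequalities point opposite ways, species 1 can invade but species 2 cannot.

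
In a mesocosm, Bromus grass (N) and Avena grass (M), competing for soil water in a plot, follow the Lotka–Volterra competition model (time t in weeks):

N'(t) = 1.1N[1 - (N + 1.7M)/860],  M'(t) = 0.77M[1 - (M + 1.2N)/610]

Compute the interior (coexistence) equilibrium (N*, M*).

Setting both brackets to zero gives the nullclines N + 1.7M = 860 and 1.2N + M = 610.
Substituting M = 610 - 1.2N into the first: N(1 - 1.7·1.2) = 860 - 1.7·610.
So N* = -177/-1.04 = 170, and then M* = 610 - 1.2·170 = 406.

N* ≈ 170, M* ≈ 406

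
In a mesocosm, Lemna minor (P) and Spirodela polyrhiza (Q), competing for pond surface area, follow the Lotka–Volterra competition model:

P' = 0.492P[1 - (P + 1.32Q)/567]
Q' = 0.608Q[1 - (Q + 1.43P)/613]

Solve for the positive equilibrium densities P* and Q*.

Setting both brackets to zero gives the nullclines P + 1.32Q = 567 and 1.43P + Q = 613.
Substituting Q = 613 - 1.43P into the first: P(1 - 1.32·1.43) = 567 - 1.32·613.
So P* = -242/-0.888 = 273, and then Q* = 613 - 1.43·273 = 223.

P* ≈ 273, Q* ≈ 223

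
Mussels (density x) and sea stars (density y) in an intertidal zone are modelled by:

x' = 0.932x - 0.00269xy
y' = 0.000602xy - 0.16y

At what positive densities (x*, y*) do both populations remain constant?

x* ≈ 266, y* ≈ 346

Set dy/dt = 0 with y > 0: 0.000602x - 0.16 = 0, so x* = 0.16/0.000602 = 266.
Set dx/dt = 0 with x > 0: 0.932 - 0.00269y = 0, so y* = 0.932/0.00269 = 346.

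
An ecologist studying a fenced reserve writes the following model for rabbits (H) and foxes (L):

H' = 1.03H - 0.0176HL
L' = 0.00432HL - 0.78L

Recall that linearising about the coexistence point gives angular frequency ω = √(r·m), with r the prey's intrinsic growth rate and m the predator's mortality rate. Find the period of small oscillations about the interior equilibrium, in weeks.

T ≈ 7.01 weeks

Here r = 1.03 and m = 0.78, so r·m = 0.803.
ω = √0.803 = 0.896 per week, hence T = 2π/ω ≈ 7.01 weeks.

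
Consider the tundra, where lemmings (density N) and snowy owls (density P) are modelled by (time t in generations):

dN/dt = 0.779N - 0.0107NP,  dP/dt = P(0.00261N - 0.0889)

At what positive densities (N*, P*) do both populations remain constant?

N* ≈ 34.1, P* ≈ 72.8

Set dP/dt = 0 with P > 0: 0.00261N - 0.0889 = 0, so N* = 0.0889/0.00261 = 34.1.
Set dN/dt = 0 with N > 0: 0.779 - 0.0107P = 0, so P* = 0.779/0.0107 = 72.8.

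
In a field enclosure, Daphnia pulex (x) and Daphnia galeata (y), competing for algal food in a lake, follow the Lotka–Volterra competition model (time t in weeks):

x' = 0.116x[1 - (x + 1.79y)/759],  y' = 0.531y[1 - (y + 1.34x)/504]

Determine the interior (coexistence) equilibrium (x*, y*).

x* ≈ 102, y* ≈ 367

Setting both brackets to zero gives the nullclines x + 1.79y = 759 and 1.34x + y = 504.
Substituting y = 504 - 1.34x into the first: x(1 - 1.79·1.34) = 759 - 1.79·504.
So x* = -143/-1.4 = 102, and then y* = 504 - 1.34·102 = 367.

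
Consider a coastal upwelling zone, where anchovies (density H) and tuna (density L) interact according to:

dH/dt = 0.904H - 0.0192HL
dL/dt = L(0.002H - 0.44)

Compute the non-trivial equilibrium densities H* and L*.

Set dL/dt = 0 with L > 0: 0.002H - 0.44 = 0, so H* = 0.44/0.002 = 220.
Set dH/dt = 0 with H > 0: 0.904 - 0.0192L = 0, so L* = 0.904/0.0192 = 47.1.

H* ≈ 220, L* ≈ 47.1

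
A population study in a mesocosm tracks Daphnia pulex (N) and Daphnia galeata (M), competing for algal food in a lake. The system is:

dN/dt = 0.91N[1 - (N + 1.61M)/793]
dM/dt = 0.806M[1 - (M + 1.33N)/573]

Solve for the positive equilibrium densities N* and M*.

Setting both brackets to zero gives the nullclines N + 1.61M = 793 and 1.33N + M = 573.
Substituting M = 573 - 1.33N into the first: N(1 - 1.61·1.33) = 793 - 1.61·573.
So N* = -130/-1.14 = 113, and then M* = 573 - 1.33·113 = 422.

N* ≈ 113, M* ≈ 422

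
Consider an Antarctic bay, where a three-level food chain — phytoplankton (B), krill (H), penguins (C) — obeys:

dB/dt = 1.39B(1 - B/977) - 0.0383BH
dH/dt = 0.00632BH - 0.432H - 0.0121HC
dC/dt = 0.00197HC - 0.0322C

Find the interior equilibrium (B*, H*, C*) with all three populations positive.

B* ≈ 537, H* ≈ 16.3, C* ≈ 245

From dC/dt = 0: 0.00197H* = 0.0322, so H* = 16.3.
From dB/dt = 0: 1.39(1 - B*/977) = 0.0383·16.3, giving B* = 977·(1 - 0.45) = 537.
From dH/dt = 0: 0.00632·537 - 0.432 = 0.0121C*, so C* = 2.96/0.0121 = 245.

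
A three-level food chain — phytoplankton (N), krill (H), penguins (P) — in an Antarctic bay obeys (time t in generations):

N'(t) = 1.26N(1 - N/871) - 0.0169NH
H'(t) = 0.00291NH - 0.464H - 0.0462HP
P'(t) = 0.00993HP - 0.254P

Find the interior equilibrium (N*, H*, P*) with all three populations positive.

N* ≈ 572, H* ≈ 25.6, P* ≈ 26

From dP/dt = 0: 0.00993H* = 0.254, so H* = 25.6.
From dN/dt = 0: 1.26(1 - N*/871) = 0.0169·25.6, giving N* = 871·(1 - 0.343) = 572.
From dH/dt = 0: 0.00291·572 - 0.464 = 0.0462P*, so P* = 1.2/0.0462 = 26.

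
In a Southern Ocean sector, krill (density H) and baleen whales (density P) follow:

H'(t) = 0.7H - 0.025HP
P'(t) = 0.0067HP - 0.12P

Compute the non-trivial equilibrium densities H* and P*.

H* ≈ 17.9, P* ≈ 28

Set dP/dt = 0 with P > 0: 0.0067H - 0.12 = 0, so H* = 0.12/0.0067 = 17.9.
Set dH/dt = 0 with H > 0: 0.7 - 0.025P = 0, so P* = 0.7/0.025 = 28.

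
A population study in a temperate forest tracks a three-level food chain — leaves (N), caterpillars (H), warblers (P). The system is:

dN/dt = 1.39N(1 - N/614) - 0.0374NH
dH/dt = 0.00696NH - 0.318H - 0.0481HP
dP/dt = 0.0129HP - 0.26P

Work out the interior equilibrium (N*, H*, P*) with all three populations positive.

From dP/dt = 0: 0.0129H* = 0.26, so H* = 20.2.
From dN/dt = 0: 1.39(1 - N*/614) = 0.0374·20.2, giving N* = 614·(1 - 0.542) = 281.
From dH/dt = 0: 0.00696·281 - 0.318 = 0.0481P*, so P* = 1.64/0.0481 = 34.1.

N* ≈ 281, H* ≈ 20.2, P* ≈ 34.1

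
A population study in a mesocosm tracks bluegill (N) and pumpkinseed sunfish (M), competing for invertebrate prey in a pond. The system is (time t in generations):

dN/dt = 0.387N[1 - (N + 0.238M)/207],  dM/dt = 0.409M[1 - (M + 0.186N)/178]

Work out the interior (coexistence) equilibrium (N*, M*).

N* ≈ 172, M* ≈ 146

Setting both brackets to zero gives the nullclines N + 0.238M = 207 and 0.186N + M = 178.
Substituting M = 178 - 0.186N into the first: N(1 - 0.238·0.186) = 207 - 0.238·178.
So N* = 165/0.956 = 172, and then M* = 178 - 0.186·172 = 146.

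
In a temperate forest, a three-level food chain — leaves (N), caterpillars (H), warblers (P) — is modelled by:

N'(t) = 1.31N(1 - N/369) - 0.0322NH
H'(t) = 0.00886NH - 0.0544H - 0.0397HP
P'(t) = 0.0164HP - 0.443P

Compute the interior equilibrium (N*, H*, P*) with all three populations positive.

N* ≈ 124, H* ≈ 27, P* ≈ 26.3

From dP/dt = 0: 0.0164H* = 0.443, so H* = 27.
From dN/dt = 0: 1.31(1 - N*/369) = 0.0322·27, giving N* = 369·(1 - 0.664) = 124.
From dH/dt = 0: 0.00886·124 - 0.0544 = 0.0397P*, so P* = 1.04/0.0397 = 26.3.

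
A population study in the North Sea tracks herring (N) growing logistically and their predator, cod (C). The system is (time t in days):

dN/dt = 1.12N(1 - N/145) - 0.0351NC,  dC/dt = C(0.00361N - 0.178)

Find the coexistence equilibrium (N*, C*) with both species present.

N* ≈ 49.3, C* ≈ 21.1

From dC/dt = 0 with C > 0: 0.00361N* = 0.178, so N* = 49.3.
Substitute into dN/dt = 0: 1.12(1 - 49.3/145) = 0.0351C*.
The bracket is 0.66, giving C* = 0.739/0.0351 = 21.1.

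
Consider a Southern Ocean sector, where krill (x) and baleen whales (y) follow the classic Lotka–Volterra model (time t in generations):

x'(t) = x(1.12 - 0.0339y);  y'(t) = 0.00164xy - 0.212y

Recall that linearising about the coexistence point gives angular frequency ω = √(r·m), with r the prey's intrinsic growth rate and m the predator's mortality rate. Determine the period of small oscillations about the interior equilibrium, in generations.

T ≈ 12.9 generations

Here r = 1.12 and m = 0.212, so r·m = 0.237.
ω = √0.237 = 0.487 per generation, hence T = 2π/ω ≈ 12.9 generations.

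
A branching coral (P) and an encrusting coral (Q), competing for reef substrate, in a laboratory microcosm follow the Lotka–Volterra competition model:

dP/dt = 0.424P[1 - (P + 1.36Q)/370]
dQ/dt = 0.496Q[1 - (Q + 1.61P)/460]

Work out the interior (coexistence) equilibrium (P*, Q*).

P* ≈ 215, Q* ≈ 114

Setting both brackets to zero gives the nullclines P + 1.36Q = 370 and 1.61P + Q = 460.
Substituting Q = 460 - 1.61P into the first: P(1 - 1.36·1.61) = 370 - 1.36·460.
So P* = -256/-1.19 = 215, and then Q* = 460 - 1.61·215 = 114.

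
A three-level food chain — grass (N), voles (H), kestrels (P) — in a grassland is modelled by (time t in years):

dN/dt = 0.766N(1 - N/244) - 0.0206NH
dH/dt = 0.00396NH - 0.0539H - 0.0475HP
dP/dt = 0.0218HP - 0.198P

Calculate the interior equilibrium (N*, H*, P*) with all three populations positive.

From dP/dt = 0: 0.0218H* = 0.198, so H* = 9.08.
From dN/dt = 0: 0.766(1 - N*/244) = 0.0206·9.08, giving N* = 244·(1 - 0.244) = 184.
From dH/dt = 0: 0.00396·184 - 0.0539 = 0.0475P*, so P* = 0.676/0.0475 = 14.2.

N* ≈ 184, H* ≈ 9.08, P* ≈ 14.2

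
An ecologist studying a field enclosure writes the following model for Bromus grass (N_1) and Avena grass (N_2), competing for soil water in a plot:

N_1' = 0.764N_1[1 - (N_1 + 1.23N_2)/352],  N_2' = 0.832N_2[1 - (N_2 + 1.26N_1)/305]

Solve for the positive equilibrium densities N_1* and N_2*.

Setting both brackets to zero gives the nullclines N_1 + 1.23N_2 = 352 and 1.26N_1 + N_2 = 305.
Substituting N_2 = 305 - 1.26N_1 into the first: N_1(1 - 1.23·1.26) = 352 - 1.23·305.
So N_1* = -23.1/-0.55 = 42.1, and then N_2* = 305 - 1.26·42.1 = 252.

N_1* ≈ 42.1, N_2* ≈ 252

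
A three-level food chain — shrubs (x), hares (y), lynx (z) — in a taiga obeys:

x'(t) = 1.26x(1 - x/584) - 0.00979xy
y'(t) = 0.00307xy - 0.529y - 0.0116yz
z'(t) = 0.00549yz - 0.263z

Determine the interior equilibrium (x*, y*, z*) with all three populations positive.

From dz/dt = 0: 0.00549y* = 0.263, so y* = 47.9.
From dx/dt = 0: 1.26(1 - x*/584) = 0.00979·47.9, giving x* = 584·(1 - 0.372) = 367.
From dy/dt = 0: 0.00307·367 - 0.529 = 0.0116z*, so z* = 0.597/0.0116 = 51.4.

x* ≈ 367, y* ≈ 47.9, z* ≈ 51.4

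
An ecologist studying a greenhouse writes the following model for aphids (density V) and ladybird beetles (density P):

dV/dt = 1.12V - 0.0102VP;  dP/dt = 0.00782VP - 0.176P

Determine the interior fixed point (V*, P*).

V* ≈ 22.5, P* ≈ 110

Set dP/dt = 0 with P > 0: 0.00782V - 0.176 = 0, so V* = 0.176/0.00782 = 22.5.
Set dV/dt = 0 with V > 0: 1.12 - 0.0102P = 0, so P* = 1.12/0.0102 = 110.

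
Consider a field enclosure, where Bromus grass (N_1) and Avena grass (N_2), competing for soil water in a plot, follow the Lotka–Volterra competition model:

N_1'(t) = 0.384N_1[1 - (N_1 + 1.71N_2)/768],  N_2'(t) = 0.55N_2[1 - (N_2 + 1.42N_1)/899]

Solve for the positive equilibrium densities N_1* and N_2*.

Setting both brackets to zero gives the nullclines N_1 + 1.71N_2 = 768 and 1.42N_1 + N_2 = 899.
Substituting N_2 = 899 - 1.42N_1 into the first: N_1(1 - 1.71·1.42) = 768 - 1.71·899.
So N_1* = -769/-1.43 = 539, and then N_2* = 899 - 1.42·539 = 134.

N_1* ≈ 539, N_2* ≈ 134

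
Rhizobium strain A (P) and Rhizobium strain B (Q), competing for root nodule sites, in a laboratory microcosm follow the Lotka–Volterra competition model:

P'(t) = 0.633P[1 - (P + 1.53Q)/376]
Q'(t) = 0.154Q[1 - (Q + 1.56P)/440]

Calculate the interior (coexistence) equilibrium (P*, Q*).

P* ≈ 214, Q* ≈ 106

Setting both brackets to zero gives the nullclines P + 1.53Q = 376 and 1.56P + Q = 440.
Substituting Q = 440 - 1.56P into the first: P(1 - 1.53·1.56) = 376 - 1.53·440.
So P* = -297/-1.39 = 214, and then Q* = 440 - 1.56·214 = 106.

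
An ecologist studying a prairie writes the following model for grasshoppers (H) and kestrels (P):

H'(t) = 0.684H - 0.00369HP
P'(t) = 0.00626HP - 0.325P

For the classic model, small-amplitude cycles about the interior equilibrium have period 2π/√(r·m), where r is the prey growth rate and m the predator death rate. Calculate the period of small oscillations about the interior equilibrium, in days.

T ≈ 13.3 days

Here r = 0.684 and m = 0.325, so r·m = 0.222.
ω = √0.222 = 0.471 per day, hence T = 2π/ω ≈ 13.3 days.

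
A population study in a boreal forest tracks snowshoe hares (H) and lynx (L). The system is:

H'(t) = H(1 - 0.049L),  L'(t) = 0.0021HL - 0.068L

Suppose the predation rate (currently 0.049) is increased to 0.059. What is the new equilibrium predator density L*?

L* ≈ 16.9

At the interior fixed point, setting dH/dt = 0 with H > 0 fixes L* = (prey growth rate)/(HL coefficient) — independent of the other coefficients.
With the change, L* = 1/0.059 = 16.9; it falls from 20.4.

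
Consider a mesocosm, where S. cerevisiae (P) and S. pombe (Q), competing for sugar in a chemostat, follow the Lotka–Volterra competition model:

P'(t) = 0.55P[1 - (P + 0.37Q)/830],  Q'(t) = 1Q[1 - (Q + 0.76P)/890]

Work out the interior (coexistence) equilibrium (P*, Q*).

Setting both brackets to zero gives the nullclines P + 0.37Q = 830 and 0.76P + Q = 890.
Substituting Q = 890 - 0.76P into the first: P(1 - 0.37·0.76) = 830 - 0.37·890.
So P* = 501/0.719 = 697, and then Q* = 890 - 0.76·697 = 361.

P* ≈ 697, Q* ≈ 361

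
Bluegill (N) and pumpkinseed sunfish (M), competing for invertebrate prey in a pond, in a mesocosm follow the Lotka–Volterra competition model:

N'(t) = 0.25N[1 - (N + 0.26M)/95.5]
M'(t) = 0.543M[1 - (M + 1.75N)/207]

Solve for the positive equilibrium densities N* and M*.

Setting both brackets to zero gives the nullclines N + 0.26M = 95.5 and 1.75N + M = 207.
Substituting M = 207 - 1.75N into the first: N(1 - 0.26·1.75) = 95.5 - 0.26·207.
So N* = 41.7/0.545 = 76.5, and then M* = 207 - 1.75·76.5 = 73.2.

N* ≈ 76.5, M* ≈ 73.2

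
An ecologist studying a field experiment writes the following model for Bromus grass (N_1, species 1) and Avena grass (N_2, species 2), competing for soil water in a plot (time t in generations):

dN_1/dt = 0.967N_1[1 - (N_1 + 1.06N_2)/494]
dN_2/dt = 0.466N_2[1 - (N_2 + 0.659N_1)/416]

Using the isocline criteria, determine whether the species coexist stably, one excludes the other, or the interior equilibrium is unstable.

stable coexistence

Compare the nullcline intercepts: K1/α12 = 494/1.06 = 466 > K2 = 416; K2/α21 = 416/0.659 = 631 > K1 = 494.
Since both inequalities hold, each species can invade when rare, so the interior equilibrium is stable.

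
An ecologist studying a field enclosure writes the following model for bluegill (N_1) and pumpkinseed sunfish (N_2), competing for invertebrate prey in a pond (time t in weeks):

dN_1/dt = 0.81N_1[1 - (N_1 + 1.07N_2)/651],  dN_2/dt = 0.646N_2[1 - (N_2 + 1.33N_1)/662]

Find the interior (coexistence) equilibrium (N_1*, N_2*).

Setting both brackets to zero gives the nullclines N_1 + 1.07N_2 = 651 and 1.33N_1 + N_2 = 662.
Substituting N_2 = 662 - 1.33N_1 into the first: N_1(1 - 1.07·1.33) = 651 - 1.07·662.
So N_1* = -57.3/-0.423 = 136, and then N_2* = 662 - 1.33·136 = 482.

N_1* ≈ 136, N_2* ≈ 482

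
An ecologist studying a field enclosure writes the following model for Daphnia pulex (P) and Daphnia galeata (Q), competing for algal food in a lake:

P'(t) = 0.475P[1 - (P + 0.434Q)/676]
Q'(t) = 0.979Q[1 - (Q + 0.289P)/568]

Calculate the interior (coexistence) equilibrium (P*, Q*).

Setting both brackets to zero gives the nullclines P + 0.434Q = 676 and 0.289P + Q = 568.
Substituting Q = 568 - 0.289P into the first: P(1 - 0.434·0.289) = 676 - 0.434·568.
So P* = 429/0.875 = 491, and then Q* = 568 - 0.289·491 = 426.

P* ≈ 491, Q* ≈ 426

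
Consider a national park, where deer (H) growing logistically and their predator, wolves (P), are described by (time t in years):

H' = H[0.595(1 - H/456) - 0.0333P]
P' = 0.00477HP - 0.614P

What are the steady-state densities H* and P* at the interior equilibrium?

H* ≈ 129, P* ≈ 12.8

From dP/dt = 0 with P > 0: 0.00477H* = 0.614, so H* = 129.
Substitute into dH/dt = 0: 0.595(1 - 129/456) = 0.0333P*.
The bracket is 0.718, giving P* = 0.427/0.0333 = 12.8.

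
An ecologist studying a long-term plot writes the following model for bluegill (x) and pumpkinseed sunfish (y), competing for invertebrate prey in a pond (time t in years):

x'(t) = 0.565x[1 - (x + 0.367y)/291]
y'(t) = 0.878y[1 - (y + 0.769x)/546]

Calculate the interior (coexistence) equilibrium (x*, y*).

Setting both brackets to zero gives the nullclines x + 0.367y = 291 and 0.769x + y = 546.
Substituting y = 546 - 0.769x into the first: x(1 - 0.367·0.769) = 291 - 0.367·546.
So x* = 90.6/0.718 = 126, and then y* = 546 - 0.769·126 = 449.

x* ≈ 126, y* ≈ 449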